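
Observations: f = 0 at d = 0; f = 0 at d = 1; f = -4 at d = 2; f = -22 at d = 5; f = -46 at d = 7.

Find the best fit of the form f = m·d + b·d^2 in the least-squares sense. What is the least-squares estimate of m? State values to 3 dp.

m = 0.483

Forming MᵀM = [[79, 477]; [477, 3043]] and Mᵀf = [-440, -2820]ᵀ gives MᵀM·[m, b]ᵀ = Mᵀf.
det = 79·3043 − 477² = 12868.
m = ((-440)·3043 − 477·(-2820))/12868 = 1555/3217; b = (79·(-2820) − 477·(-440))/12868 = -3225/3217.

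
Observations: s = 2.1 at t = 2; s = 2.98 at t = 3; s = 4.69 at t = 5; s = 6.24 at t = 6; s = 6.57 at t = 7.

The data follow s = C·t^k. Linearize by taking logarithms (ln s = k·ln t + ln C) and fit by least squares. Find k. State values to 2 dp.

k = 0.94

Linearized form: ln s = k·ln t + ln C. From the 5 transformed points,
Sums: Σln t = 7.1389, Σ(ln t)² = 11.2747, Σln s = 7.0928, Σln t·ln s = 11.1450.
Normal system: [[11.2747, 7.1389]; [7.1389, 5]]·[k, ln C]ᵀ = [11.1450, 7.0928]ᵀ.
Slope k = (n·Σln t·ln s − Σln t·Σln s)/(n·Σ(ln t)² − (Σln t)²) = (5·11.1450 − 7.1389·7.0928)/5.4099 = 0.94100; ln C = (Σln s − k·Σln t)/n = 0.07503.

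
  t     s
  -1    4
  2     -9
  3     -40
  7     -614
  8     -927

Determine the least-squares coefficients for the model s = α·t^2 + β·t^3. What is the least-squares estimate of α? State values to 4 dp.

α = 1.4556

Normal-equation sums: Σt^2·t^2 = 6595, Σt^2·t^3 = 49849, Σt^3·t^3 = 380587.
Right-hand side: Σt^2·s = -89806, Σt^3·s = -686382.
AᵀA·[α, β]ᵀ = Aᵀs becomes [[6595, 49849]; [49849, 380587]]·[α, β]ᵀ = [-89806, -686382]ᵀ.
Eliminating β: 380587·(row 1) − 49849·(row 2) gives 25048464·α = 380587·(-89806) − 49849·(-686382) = 36460196, so α = 9115049/6262116.
Then β = ((-686382) − 49849·(9115049/6262116))/380587 = -12487499/6262116.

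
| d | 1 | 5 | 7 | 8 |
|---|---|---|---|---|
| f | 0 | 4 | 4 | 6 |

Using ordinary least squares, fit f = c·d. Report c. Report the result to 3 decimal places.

c = 0.691

Sums needed: Σd·d = 139.
And Σd·f = 96.
Hence c = 96 / 139 ≈ 0.690647.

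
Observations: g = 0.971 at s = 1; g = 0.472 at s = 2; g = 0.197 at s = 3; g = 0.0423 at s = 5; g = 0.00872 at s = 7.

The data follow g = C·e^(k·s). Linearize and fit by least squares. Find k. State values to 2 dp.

Taking logs, ln g = k·s + ln C, so regress ln g on s.
Sums: Σs = 18.0000, Σ(s)² = 88.0000, Σln g = -10.3099, Σs·ln g = -55.4144.
Normal system: [[88.0000, 18.0000]; [18.0000, 5]]·[k, ln C]ᵀ = [-55.4144, -10.3099]ᵀ.
Solving (det = 116.0000): k = -0.78875, ln C = 0.77752.

k = -0.79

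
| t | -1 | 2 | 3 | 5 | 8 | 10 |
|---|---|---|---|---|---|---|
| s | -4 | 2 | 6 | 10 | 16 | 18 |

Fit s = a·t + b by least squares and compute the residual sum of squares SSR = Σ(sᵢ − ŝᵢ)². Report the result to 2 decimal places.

SSR = 5.69

The normal system XᵀX·[a, b]ᵀ = Xᵀs is [[203, 27]; [27, 6]]·[a, b]ᵀ = [384, 48]ᵀ.
det = 203·6 − 27² = 489.
a = (384·6 − 27·48)/489 = 336/163; b = (203·48 − 27·384)/489 = -208/163.
Residuals: -108/163, -138/163, 178/163, 158/163, 128/163, -218/163; SSR = 928/163.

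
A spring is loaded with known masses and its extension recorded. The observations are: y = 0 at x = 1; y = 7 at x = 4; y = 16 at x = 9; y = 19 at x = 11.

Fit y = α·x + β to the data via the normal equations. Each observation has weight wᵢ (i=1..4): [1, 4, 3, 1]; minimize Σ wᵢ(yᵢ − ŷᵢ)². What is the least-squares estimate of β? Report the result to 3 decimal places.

β = -0.789

Sums needed: Σwᵢ·x·x = 429, Σwᵢ·x = 55, Σwᵢ·1 = 9.
And Σwᵢ·x·y = 753, Σwᵢ·y = 95.
AᵀWA·[α, β]ᵀ = AᵀWy becomes [[429, 55]; [55, 9]]·[α, β]ᵀ = [753, 95]ᵀ.
Determinant 429·9 − 55² = 836.
α = (753·9 − 55·95)/836 = 388/209; β = (429·95 − 55·753)/836 = -15/19.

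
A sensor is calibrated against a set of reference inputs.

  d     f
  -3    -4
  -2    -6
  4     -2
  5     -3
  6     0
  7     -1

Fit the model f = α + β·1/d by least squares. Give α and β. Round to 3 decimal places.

With design matrix M, MᵀM = [[6, -31/420]; [-31/420, 90281/176400]] and Mᵀf = [-16, 649/210]ᵀ.
Eliminating β: (90281/176400)·(row 1) − (-31/420)·(row 2) gives (21629/7056)·α = (90281/176400)·(-16) − (-31/420)·(649/210) = -234043/29400, so α = -1404258/540725.
Then β = ((649/210) − (-31/420)·(-1404258/540725))/(90281/176400) = 612528/108145.

α = -2.597, β = 5.664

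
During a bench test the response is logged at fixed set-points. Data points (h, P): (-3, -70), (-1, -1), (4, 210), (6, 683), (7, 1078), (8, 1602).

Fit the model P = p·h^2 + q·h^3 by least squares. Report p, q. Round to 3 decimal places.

Entries of AᵀA: Σh^2·h^2 = 8131, Σh^2·h^3 = 58131, Σh^3·h^3 = 431275.
For AᵀP: Σh^2·P = 182667, Σh^3·P = 1352837.
Δ = 8131·431275 − 58131² = 127483864.
p = (182667·431275 − 58131·1352837)/127483864 = 68971389/63741932; q = (8131·1352837 − 58131·182667)/127483864 = 190651135/63741932.

p = 1.082, q = 2.991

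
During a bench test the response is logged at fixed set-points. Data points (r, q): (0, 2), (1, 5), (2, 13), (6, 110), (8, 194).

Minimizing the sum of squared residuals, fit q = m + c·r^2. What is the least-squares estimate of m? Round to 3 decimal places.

The normal system XᵀX·[m, c]ᵀ = Xᵀq is [[5, 105]; [105, 5409]]·[m, c]ᵀ = [324, 16433]ᵀ.
Eliminating c: 5409·(row 1) − 105·(row 2) gives 16020·m = 5409·324 − 105·16433 = 27051, so m = 9017/5340.
Then c = (16433 − 105·(9017/5340))/5409 = 9629/3204.

m = 1.689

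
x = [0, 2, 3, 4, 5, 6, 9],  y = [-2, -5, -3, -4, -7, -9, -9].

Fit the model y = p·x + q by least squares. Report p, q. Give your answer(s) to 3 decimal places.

p = -0.854, q = -2.034

Forming MᵀM = [[171, 29]; [29, 7]] and Mᵀy = [-205, -39]ᵀ gives MᵀM·[p, q]ᵀ = Mᵀy.
Determinant 171·7 − 29² = 356.
p = ((-205)·7 − 29·(-39))/356 = -76/89; q = (171·(-39) − 29·(-205))/356 = -181/89.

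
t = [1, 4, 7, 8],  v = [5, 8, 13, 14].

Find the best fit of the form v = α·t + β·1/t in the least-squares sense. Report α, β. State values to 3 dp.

From the data, Σt·t = 130, Σt·1/t = 4, Σ1/t·1/t = 3445/3136.
For Aᵀv: Σt·v = 240, Σ1/t·v = 297/28.
Normal equations: [[130, 4]; [4, 3445/3136]]·[α, β]ᵀ = [240, 297/28]ᵀ.
det = 130·(3445/3136) − 4² = 198837/1568.
α = (240·(3445/3136) − 4·(297/28))/(198837/1568) = 115624/66279; β = (130·(297/28) − 4·240)/(198837/1568) = 218960/66279.

α = 1.745, β = 3.304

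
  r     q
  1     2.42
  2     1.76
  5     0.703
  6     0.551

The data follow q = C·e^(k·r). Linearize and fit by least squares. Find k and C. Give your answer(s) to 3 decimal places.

Let Y = ln q. Fitting Y = k·r + ln C by least squares:
Σr = 14.0000, Σ(r)² = 66.0000, Σln q = 0.5007, Σr·ln q = -3.3237.
Normal system: [[66.0000, 14.0000]; [14.0000, 4]]·[k, ln C]ᵀ = [-3.3237, 0.5007]ᵀ.
Solving (det = 68.0000): k = -0.29859, ln C = 1.17023, so C = exp(1.17023) = 3.22274.

k = -0.299, C = 3.223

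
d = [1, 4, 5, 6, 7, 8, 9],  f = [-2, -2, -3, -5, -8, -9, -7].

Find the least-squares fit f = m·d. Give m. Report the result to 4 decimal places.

The normal system XᵀX·[m]ᵀ = Xᵀf is [[272]]·[m]ᵀ = [-246]ᵀ.
m = (-246)/272 = -0.904412.

m = -0.9044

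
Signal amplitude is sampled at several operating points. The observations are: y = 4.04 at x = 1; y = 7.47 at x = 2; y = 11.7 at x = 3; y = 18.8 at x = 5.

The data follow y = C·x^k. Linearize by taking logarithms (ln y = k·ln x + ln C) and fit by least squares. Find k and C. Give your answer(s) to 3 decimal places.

Linearized form: ln y = k·ln x + ln C. From the 4 transformed points,
Sums: Σln x = 3.4012, Σ(ln x)² = 4.2777, Σln y = 8.8006, Σln x·ln y = 8.8178.
Normal system: [[4.2777, 3.4012]; [3.4012, 4]]·[k, ln C]ᵀ = [8.8178, 8.8006]ᵀ.
Δ = 4.2777·4 − (3.4012)² = 5.5426; k = (8.8178·4 − 3.4012·8.8006)/5.5426 = 0.96323, ln C = (4.2777·8.8006 − 3.4012·8.8178)/5.5426 = 1.38111, so C = exp(1.38111) = 3.97932.

k = 0.963, C = 3.979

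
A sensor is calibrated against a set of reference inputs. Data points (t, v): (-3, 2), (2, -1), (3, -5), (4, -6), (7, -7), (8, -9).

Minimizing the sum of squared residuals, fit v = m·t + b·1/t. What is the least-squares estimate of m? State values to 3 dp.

m = -1.139

Sums needed: Σt·t = 151, Σt·1/t = 6, Σ1/t·1/t = 16109/28224.
Right-hand side: Σt·v = -168, Σ1/t·v = -155/24.
So MᵀM·[m, b]ᵀ = Mᵀv: [[151, 6]; [6, 16109/28224]]·[m, b]ᵀ = [-168, -155/24]ᵀ.
Determinant 151·(16109/28224) − 6² = 1416395/28224.
m = ((-168)·(16109/28224) − 6·(-155/24))/(1416395/28224) = -1612632/1416395; b = (151·(-155/24) − 6·(-168))/(1416395/28224) = 925512/1416395.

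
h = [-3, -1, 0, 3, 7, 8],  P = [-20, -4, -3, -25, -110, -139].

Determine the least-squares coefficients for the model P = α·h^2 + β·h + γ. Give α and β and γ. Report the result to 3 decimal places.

Normal-equation sums: Σh^2·h^2 = 6660, Σh^2·h = 854, Σh^2 = 132, Σh·h = 132, Σh = 14, Σ1 = 6.
For XᵀP: Σh^2·P = -14695, Σh·P = -1893, ΣP = -301.
XᵀX·[α, β, γ]ᵀ = XᵀP becomes [[6660, 854, 132]; [854, 132, 14]; [132, 14, 6]]·[α, β, γ]ᵀ = [-14695, -1893, -301]ᵀ.
Inverting the 3×3 Gram matrix, [α, β, γ]ᵀ = [-75907/37490, -32143/37490, -67897/18745]ᵀ.

α = -2.025, β = -0.857, γ = -3.622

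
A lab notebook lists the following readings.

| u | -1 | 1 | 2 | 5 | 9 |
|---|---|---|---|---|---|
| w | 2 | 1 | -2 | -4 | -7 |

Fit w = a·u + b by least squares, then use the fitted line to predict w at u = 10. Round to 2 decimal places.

ŵ = -8.26

The normal system XᵀX·[a, b]ᵀ = Xᵀw is [[112, 16]; [16, 5]]·[a, b]ᵀ = [-88, -10]ᵀ.
Determinant 112·5 − 16² = 304.
a = ((-88)·5 − 16·(-10))/304 = -35/38; b = (112·(-10) − 16·(-88))/304 = 18/19.
At u = 10: ŵ = (-35/38)·(10) + (18/19)·(1) = -157/19.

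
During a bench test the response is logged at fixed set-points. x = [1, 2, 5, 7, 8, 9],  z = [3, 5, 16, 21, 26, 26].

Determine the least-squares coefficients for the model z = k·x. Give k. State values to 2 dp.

The normal equations are: 224·k = 682.
(Σx·x = 224, Σx·z = 682.)
k = 682/224 = 3.04464.

k = 3.04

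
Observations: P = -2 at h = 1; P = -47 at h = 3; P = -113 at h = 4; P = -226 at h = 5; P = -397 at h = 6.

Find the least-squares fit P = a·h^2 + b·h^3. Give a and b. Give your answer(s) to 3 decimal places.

Compute the Gram sums: Σh^2·h^2 = 2259, Σh^2·h^3 = 12169, Σh^3·h^3 = 67107.
For AᵀP: Σh^2·P = -22175, Σh^3·P = -122505.
AᵀA·[a, b]ᵀ = AᵀP becomes [[2259, 12169]; [12169, 67107]]·[a, b]ᵀ = [-22175, -122505]ᵀ.
Δ = 2259·67107 − 12169² = 3510152.
a = ((-22175)·67107 − 12169·(-122505))/3510152 = 666405/877538; b = (2259·(-122505) − 12169·(-22175))/3510152 = -1722805/877538.

a = 0.759, b = -1.963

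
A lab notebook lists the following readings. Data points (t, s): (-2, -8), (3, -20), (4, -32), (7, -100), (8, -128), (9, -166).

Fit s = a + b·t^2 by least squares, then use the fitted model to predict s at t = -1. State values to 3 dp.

Forming AᵀA = [[6, 223]; [223, 13411]] and Aᵀs = [-454, -27262]ᵀ gives AᵀA·[a, b]ᵀ = Aᵀs.
Eliminating b: 13411·(row 1) − 223·(row 2) gives 30737·a = 13411·(-454) − 223·(-27262) = -9168, so a = -9168/30737.
Then b = ((-27262) − 223·(-9168/30737))/13411 = -62330/30737.
At t = -1: ŝ = (-9168/30737)·(1) + (-62330/30737)·(1) = -10214/4391.

ŝ = -2.326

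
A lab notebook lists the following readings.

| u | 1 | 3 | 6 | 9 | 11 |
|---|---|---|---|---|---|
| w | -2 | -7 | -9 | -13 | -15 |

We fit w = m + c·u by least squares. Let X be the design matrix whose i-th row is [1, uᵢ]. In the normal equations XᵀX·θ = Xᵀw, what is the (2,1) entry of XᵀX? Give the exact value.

Row 2 ↔ basis u, column 1 ↔ basis 1, so (XᵀX)_{2,1} = Σᵢ u = (1)·(1) + (3)·(1) + (6)·(1) + (9)·(1) + (11)·(1) = 30.

30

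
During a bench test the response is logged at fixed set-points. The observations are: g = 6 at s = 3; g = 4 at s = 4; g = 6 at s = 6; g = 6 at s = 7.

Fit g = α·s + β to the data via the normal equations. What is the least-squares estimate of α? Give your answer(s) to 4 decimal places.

α = 0.2000

With design matrix M, MᵀM = [[110, 20]; [20, 4]] and Mᵀg = [112, 22]ᵀ.
Determinant 110·4 − 20² = 40.
α = (112·4 − 20·22)/40 = 1/5; β = (110·22 − 20·112)/40 = 9/2.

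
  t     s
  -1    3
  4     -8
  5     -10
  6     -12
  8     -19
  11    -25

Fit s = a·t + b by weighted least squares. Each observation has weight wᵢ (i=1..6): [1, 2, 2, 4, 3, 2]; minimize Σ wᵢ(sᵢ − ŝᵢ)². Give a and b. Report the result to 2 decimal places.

Sums needed: Σwᵢ·t·t = 661, Σwᵢ·t = 87, Σwᵢ·1 = 14.
Moment sums: Σwᵢ·t·s = -1461, Σwᵢ·s = -188.
AᵀWA·[a, b]ᵀ = AᵀWs becomes [[661, 87]; [87, 14]]·[a, b]ᵀ = [-1461, -188]ᵀ.
Determinant 661·14 − 87² = 1685.
a = ((-1461)·14 − 87·(-188))/1685 = -4098/1685; b = (661·(-188) − 87·(-1461))/1685 = 2839/1685.

a = -2.43, b = 1.68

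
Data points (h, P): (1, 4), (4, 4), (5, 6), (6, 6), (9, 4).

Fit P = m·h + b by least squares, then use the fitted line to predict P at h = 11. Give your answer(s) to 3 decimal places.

P̂ = 5.153

The normal equations are: 159·m + 25·b = 122;  25·m + 5·b = 24.
Eliminating b: 5·(row 1) − 25·(row 2) gives 170·m = 5·122 − 25·24 = 10, so m = 1/17.
Then b = (24 − 25·(1/17))/5 = 383/85.
At h = 11: P̂ = (1/17)·(11) + (383/85)·(1) = 438/85.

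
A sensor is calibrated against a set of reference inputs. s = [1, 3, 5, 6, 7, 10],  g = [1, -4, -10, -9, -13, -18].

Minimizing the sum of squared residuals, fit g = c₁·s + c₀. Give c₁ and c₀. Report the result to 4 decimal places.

c₁ = -2.0946, c₀ = 2.3378

Entries of MᵀM: Σs·s = 220, Σs = 32, Σ1 = 6.
And Σs·g = -386, Σg = -53.
MᵀM·[c₁, c₀]ᵀ = Mᵀg becomes [[220, 32]; [32, 6]]·[c₁, c₀]ᵀ = [-386, -53]ᵀ.
det = 220·6 − 32² = 296.
c₁ = ((-386)·6 − 32·(-53))/296 = -155/74; c₀ = (220·(-53) − 32·(-386))/296 = 173/74.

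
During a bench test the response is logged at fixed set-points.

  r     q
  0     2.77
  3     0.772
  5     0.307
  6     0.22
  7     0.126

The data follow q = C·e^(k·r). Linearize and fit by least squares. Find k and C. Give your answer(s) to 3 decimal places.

k = -0.436, C = 2.805

Taking logs, ln q = k·r + ln C, so regress ln q on r.
Σr = 21.0000, Σ(r)² = 119.0000, Σln q = -4.0064, Σr·ln q = -30.2659.
Equations: 119.0000·k + 21.0000·ln C = -30.2659;  21.0000·k + 5·ln C = -4.0064.
Slope k = (n·Σr·ln q − Σr·Σln q)/(n·Σ(r)² − (Σr)²) = (5·-30.2659 − 21.0000·-4.0064)/154.0000 = -0.43633; ln C = (Σln q − k·Σr)/n = 1.03129, so C = exp(1.03129) = 2.80469.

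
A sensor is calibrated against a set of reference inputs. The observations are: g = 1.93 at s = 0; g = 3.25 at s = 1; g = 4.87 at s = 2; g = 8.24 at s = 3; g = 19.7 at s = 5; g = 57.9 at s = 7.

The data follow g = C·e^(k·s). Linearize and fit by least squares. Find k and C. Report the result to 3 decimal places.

k = 0.479, C = 1.931

With ln gᵢ as the transformed response and sᵢ as the regressor:
Over the data: Σs = 18.0000, Σ(s)² = 88.0000, Σln g = 12.5676, Σs·ln g = 53.9860.
Normal system: [[88.0000, 18.0000]; [18.0000, 6]]·[k, ln C]ᵀ = [53.9860, 12.5676]ᵀ.
Slope k = (n·Σs·ln g − Σs·Σln g)/(n·Σ(s)² − (Σs)²) = (6·53.9860 − 18.0000·12.5676)/204.0000 = 0.47892; ln C = (Σln g − k·Σs)/n = 0.65785, so C = exp(0.65785) = 1.93064.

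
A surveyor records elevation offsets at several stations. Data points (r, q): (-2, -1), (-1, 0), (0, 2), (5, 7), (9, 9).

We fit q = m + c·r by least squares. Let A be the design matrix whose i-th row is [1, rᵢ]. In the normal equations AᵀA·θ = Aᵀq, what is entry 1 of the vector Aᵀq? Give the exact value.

17

Entry 1 ↔ basis 1, so (Aᵀq)_{1} = Σᵢ qᵢ = (1)·(-1) + (1)·(0) + (1)·(2) + (1)·(7) + (1)·(9) = 17.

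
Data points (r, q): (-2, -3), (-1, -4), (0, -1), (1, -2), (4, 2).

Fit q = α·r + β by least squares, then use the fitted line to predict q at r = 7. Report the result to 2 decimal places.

The normal equations are: 22·α + 2·β = 16;  2·α + 5·β = -8.
Δ = 22·5 − 2² = 106.
α = (16·5 − 2·(-8))/106 = 48/53; β = (22·(-8) − 2·16)/106 = -104/53.
At r = 7: q̂ = (48/53)·(7) + (-104/53)·(1) = 232/53.

q̂ = 4.38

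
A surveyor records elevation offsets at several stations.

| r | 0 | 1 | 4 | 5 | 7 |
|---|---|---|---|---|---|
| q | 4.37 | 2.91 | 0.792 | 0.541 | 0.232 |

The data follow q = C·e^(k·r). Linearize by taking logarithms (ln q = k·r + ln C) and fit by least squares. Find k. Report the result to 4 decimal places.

Linearized form: ln q = k·r + ln C. From the 5 transformed points,
Sums: Σr = 17.0000, Σ(r)² = 91.0000, Σln q = 0.2344, Σr·ln q = -13.1634.
Normal system: [[91.0000, 17.0000]; [17.0000, 5]]·[k, ln C]ᵀ = [-13.1634, 0.2344]ᵀ.
Δ = 91.0000·5 − (17.0000)² = 166.0000; k = (-13.1634·5 − 17.0000·0.2344)/166.0000 = -0.42049, ln C = (91.0000·0.2344 − 17.0000·-13.1634)/166.0000 = 1.47654.

k = -0.4205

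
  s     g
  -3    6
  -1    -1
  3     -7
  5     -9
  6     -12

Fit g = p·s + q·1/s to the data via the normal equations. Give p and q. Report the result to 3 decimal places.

p = -2.101, q = 2.613

Setting ∂/∂p … = 0 gives: 80·p + 5·q = -155;  5·p + (129/100)·q = -107/15.
Eliminating q: (129/100)·(row 1) − 5·(row 2) gives (391/5)·p = (129/100)·(-155) − 5·(-107/15) = -9857/60, so p = -9857/4692.
Then q = ((-107/15) − 5·(-9857/4692))/(129/100) = 3065/1173.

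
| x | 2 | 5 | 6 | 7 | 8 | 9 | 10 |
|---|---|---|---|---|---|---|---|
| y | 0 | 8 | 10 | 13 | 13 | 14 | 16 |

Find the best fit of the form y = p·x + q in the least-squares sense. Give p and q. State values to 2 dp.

p = 1.94, q = -2.44

The normal system MᵀM·[p, q]ᵀ = Mᵀy is [[359, 47]; [47, 7]]·[p, q]ᵀ = [581, 74]ᵀ.
Δ = 359·7 − 47² = 304.
p = (581·7 − 47·74)/304 = 31/16; q = (359·74 − 47·581)/304 = -39/16.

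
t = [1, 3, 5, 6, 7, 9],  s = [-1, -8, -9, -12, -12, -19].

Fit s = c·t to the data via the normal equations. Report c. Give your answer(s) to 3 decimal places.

AᵀA·[c]ᵀ = Aᵀs reads: 201·c = -397.
Hence c = -397 / 201 ≈ -1.97512.

c = -1.975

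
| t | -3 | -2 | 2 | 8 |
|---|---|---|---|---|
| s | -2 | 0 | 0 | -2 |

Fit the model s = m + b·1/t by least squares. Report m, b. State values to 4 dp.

m = -0.9824, b = 0.3383

With design matrix A, AᵀA = [[4, -5/24]; [-5/24, 361/576]] and Aᵀs = [-4, 5/12]ᵀ.
det = 4·(361/576) − (-5/24)² = 473/192.
m = ((-4)·(361/576) − (-5/24)·(5/12))/(473/192) = -1394/1419; b = (4·(5/12) − (-5/24)·(-4))/(473/192) = 160/473.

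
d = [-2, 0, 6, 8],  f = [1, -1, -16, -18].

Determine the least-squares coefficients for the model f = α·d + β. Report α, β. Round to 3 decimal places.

Sums needed: Σd·d = 104, Σd = 12, Σ1 = 4.
Moment sums: Σd·f = -242, Σf = -34.
XᵀX·[α, β]ᵀ = Xᵀf becomes [[104, 12]; [12, 4]]·[α, β]ᵀ = [-242, -34]ᵀ.
Determinant 104·4 − 12² = 272.
α = ((-242)·4 − 12·(-34))/272 = -35/17; β = (104·(-34) − 12·(-242))/272 = -79/34.

α = -2.059, β = -2.324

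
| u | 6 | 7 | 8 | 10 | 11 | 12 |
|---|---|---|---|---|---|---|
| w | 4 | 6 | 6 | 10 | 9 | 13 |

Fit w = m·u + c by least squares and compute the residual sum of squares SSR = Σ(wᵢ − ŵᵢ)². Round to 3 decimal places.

Normal-equation sums: Σu·u = 514, Σu = 54, Σ1 = 6.
For Xᵀw: Σu·w = 469, Σw = 48.
Normal equations: [[514, 54]; [54, 6]]·[m, c]ᵀ = [469, 48]ᵀ.
Eliminating c: 6·(row 1) − 54·(row 2) gives 168·m = 6·469 − 54·48 = 222, so m = 37/28.
Then c = (48 − 54·(37/28))/6 = -109/28.
Residuals: -1/28, 9/14, -19/28, 19/28, -23/14, 29/28; SSR = 143/28.

SSR = 5.107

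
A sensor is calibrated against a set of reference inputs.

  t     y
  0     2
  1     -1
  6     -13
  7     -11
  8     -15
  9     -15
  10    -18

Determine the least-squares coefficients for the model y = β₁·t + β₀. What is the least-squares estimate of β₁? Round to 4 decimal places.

β₁ = -1.9277

Sums needed: Σt·t = 331, Σt = 41, Σ1 = 7.
And Σt·y = -591, Σy = -71.
Normal equations: [[331, 41]; [41, 7]]·[β₁, β₀]ᵀ = [-591, -71]ᵀ.
Eliminating β₀: 7·(row 1) − 41·(row 2) gives 636·β₁ = 7·(-591) − 41·(-71) = -1226, so β₁ = -613/318.
Then β₀ = ((-71) − 41·(-613/318))/7 = 365/318.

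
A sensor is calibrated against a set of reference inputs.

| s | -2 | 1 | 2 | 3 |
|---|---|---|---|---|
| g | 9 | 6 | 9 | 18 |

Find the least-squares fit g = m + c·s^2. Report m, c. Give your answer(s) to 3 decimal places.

The normal equations are: 4·m + 18·c = 42;  18·m + 114·c = 240.
(Σ1 = 4, Σs^2 = 18, Σs^2·s^2 = 114, Σg = 42, Σs^2·g = 240.)
det = 4·114 − 18² = 132.
m = (42·114 − 18·240)/132 = 39/11; c = (4·240 − 18·42)/132 = 17/11.

m = 3.545, c = 1.545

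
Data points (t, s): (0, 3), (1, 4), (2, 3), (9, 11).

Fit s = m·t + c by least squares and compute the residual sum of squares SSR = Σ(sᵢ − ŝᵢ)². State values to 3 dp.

Forming XᵀX = [[86, 12]; [12, 4]] and Xᵀs = [109, 21]ᵀ gives XᵀX·[m, c]ᵀ = Xᵀs.
det = 86·4 − 12² = 200.
m = (109·4 − 12·21)/200 = 23/25; c = (86·21 − 12·109)/200 = 249/100.
Residuals: 51/100, 59/100, -133/100, 23/100; SSR = 243/100.

SSR = 2.430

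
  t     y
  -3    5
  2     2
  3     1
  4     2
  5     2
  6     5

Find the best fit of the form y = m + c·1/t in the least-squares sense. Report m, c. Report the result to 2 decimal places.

m = 3.67, c = -4.47

The normal system MᵀM·[m, c]ᵀ = Mᵀy is [[6, 67/60]; [67/60, 241/400]]·[m, c]ᵀ = [17, 7/5]ᵀ.
det = 6·(241/400) − (67/60)² = 341/144.
m = (17·(241/400) − (67/60)·(7/5))/(341/144) = 6249/1705; c = (6·(7/5) − (67/60)·17)/(341/144) = -1524/341.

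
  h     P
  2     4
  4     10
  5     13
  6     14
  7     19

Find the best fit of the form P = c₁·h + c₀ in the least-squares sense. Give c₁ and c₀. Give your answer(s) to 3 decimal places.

AᵀA·[c₁, c₀]ᵀ = AᵀP reads: 130·c₁ + 24·c₀ = 330;  24·c₁ + 5·c₀ = 60.
Determinant 130·5 − 24² = 74.
c₁ = (330·5 − 24·60)/74 = 105/37; c₀ = (130·60 − 24·330)/74 = -60/37.

c₁ = 2.838, c₀ = -1.622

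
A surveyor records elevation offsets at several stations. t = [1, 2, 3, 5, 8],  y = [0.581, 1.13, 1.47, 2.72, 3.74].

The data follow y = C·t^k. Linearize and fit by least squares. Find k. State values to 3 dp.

k = 0.909

Taking logs, ln y = k·ln t + ln C, so regress ln y on ln t.
AᵀA = [[8.6018, 5.4806]; [5.4806, 5]], rhs = [4.8614, 2.2842]ᵀ  (here Σln t = 5.4806, Σ(ln t)² = 8.6018, Σln y = 2.2842, Σln t·ln y = 4.8614).
Solving (det = 12.9714): k = 0.90877, ln C = -0.53929.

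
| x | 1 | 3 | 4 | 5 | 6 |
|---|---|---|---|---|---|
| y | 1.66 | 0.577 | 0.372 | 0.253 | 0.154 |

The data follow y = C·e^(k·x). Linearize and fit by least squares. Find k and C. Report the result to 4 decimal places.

Taking logs, ln y = k·x + ln C, so regress ln y on x.
AᵀA = [[87.0000, 19.0000]; [19.0000, 5]], rhs = [-23.1950, -4.2771]ᵀ  (here Σx = 19.0000, Σ(x)² = 87.0000, Σln y = -4.2771, Σx·ln y = -23.1950).
Slope k = (n·Σx·ln y − Σx·Σln y)/(n·Σ(x)² − (Σx)²) = (5·-23.1950 − 19.0000·-4.2771)/74.0000 = -0.46905; ln C = (Σln y − k·Σx)/n = 0.92696, so C = exp(0.92696) = 2.52683.

k = -0.4690, C = 2.5268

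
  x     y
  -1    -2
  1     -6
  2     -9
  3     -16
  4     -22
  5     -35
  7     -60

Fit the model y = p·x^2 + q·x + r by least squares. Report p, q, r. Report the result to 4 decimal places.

p = -0.9762, q = -1.3571, r = -2.7143

Setting ∂/∂p … = 0 gives: 3381·p + 567·q + 105·r = -4355;  567·p + 105·q + 21·r = -753;  105·p + 21·q + 7·r = -150.
(Σx^2·x^2 = 3381, Σx^2·x = 567, Σx^2 = 105, Σx·x = 105, Σx = 21, Σ1 = 7, Σx^2·y = -4355, Σx·y = -753, Σy = -150.)
Solving the 3×3 system (Gaussian elimination) gives p = -41/42, q = -19/14, r = -19/7.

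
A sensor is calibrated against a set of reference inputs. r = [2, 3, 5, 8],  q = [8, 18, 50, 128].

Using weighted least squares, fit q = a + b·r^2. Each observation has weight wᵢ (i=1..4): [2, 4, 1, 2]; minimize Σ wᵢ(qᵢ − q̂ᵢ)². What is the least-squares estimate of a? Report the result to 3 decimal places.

Normal-equation sums: Σwᵢ·1 = 9, Σwᵢ·r^2 = 197, Σwᵢ·r^2·r^2 = 9173.
And Σwᵢ·q = 394, Σwᵢ·r^2·q = 18346.
XᵀWX·[a, b]ᵀ = XᵀWq becomes [[9, 197]; [197, 9173]]·[a, b]ᵀ = [394, 18346]ᵀ.
det = 9·9173 − 197² = 43748.
a = (394·9173 − 197·18346)/43748 = 0; b = (9·18346 − 197·394)/43748 = 2.

a = 0.000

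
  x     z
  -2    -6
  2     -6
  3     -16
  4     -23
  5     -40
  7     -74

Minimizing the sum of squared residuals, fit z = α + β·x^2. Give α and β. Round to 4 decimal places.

Sums needed: Σ1 = 6, Σx^2 = 107, Σx^2·x^2 = 3395.
For Mᵀz: Σz = -165, Σx^2·z = -5186.
Normal equations: [[6, 107]; [107, 3395]]·[α, β]ᵀ = [-165, -5186]ᵀ.
det = 6·3395 − 107² = 8921.
α = ((-165)·3395 − 107·(-5186))/8921 = -5273/8921; β = (6·(-5186) − 107·(-165))/8921 = -13461/8921.

α = -0.5911, β = -1.5089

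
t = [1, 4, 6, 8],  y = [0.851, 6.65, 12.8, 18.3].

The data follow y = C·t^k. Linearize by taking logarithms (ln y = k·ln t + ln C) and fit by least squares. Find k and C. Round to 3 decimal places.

k = 1.488, C = 0.853

With ln yᵢ as the transformed response and ln tᵢ as the regressor:
Σln t = 5.2575, Σ(ln t)² = 9.4563, Σln y = 7.1896, Σln t·ln y = 13.2392.
Equations: 9.4563·k + 5.2575·ln C = 13.2392;  5.2575·k + 4·ln C = 7.1896.
Δ = 9.4563·4 − (5.2575)² = 10.1839; k = (13.2392·4 − 5.2575·7.1896)/10.1839 = 1.48838, ln C = (9.4563·7.1896 − 5.2575·13.2392)/10.1839 = -0.15888, so C = exp(-0.15888) = 0.85310.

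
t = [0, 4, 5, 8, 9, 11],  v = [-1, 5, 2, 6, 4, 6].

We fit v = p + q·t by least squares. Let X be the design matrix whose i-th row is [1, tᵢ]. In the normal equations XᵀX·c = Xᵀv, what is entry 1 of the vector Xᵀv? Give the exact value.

Entry 1 ↔ basis 1, so (Xᵀv)_{1} = Σᵢ vᵢ = (1)·(-1) + (1)·(5) + (1)·(2) + (1)·(6) + (1)·(4) + (1)·(6) = 22.

22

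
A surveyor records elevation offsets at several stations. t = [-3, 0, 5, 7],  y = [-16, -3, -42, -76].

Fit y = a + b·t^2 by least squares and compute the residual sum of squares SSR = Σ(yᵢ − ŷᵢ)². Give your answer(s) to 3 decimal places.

SSR = 2.685

From the data, Σ1 = 4, Σt^2 = 83, Σt^2·t^2 = 3107.
Moment sums: Σy = -137, Σt^2·y = -4918.
Determinant 4·3107 − 83² = 5539.
a = ((-137)·3107 − 83·(-4918))/5539 = -17465/5539; b = (4·(-4918) − 83·(-137))/5539 = -8301/5539.
Residuals: 3550/5539, 848/5539, -7648/5539, 3250/5539; SSR = 14872/5539.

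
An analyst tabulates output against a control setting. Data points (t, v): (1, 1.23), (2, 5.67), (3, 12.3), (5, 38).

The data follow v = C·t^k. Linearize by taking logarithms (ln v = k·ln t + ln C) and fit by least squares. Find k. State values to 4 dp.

Let Y = ln v. Fitting Y = k·ln t + ln C by least squares:
Σln t = 3.4012, Σ(ln t)² = 4.2777, Σln v = 8.0894, Σln t·ln v = 9.8143.
Normal system: [[4.2777, 3.4012]; [3.4012, 4]]·[k, ln C]ᵀ = [9.8143, 8.0894]ᵀ.
Solving (det = 5.5426): k = 2.11877, ln C = 0.22076.

k = 2.1188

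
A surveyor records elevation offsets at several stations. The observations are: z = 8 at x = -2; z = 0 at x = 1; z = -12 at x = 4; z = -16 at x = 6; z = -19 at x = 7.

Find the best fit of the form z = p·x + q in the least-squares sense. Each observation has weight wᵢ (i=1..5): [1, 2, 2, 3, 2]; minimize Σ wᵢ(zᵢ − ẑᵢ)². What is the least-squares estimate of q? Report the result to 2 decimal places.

Forming AᵀWA = [[244, 40]; [40, 10]] and AᵀWz = [-666, -102]ᵀ gives AᵀWA·[p, q]ᵀ = AᵀWz.
Determinant 244·10 − 40² = 840.
p = ((-666)·10 − 40·(-102))/840 = -43/14; q = (244·(-102) − 40·(-666))/840 = 73/35.

q = 2.09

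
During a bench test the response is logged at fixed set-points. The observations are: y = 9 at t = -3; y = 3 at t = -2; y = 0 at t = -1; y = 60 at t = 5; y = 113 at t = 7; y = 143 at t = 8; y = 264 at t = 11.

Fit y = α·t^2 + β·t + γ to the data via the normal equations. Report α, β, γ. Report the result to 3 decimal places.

α = 1.969, β = 2.349, γ = -0.622

With design matrix X, XᵀX = [[21861, 2275, 273]; [2275, 273, 25]; [273, 25, 7]] and Xᵀy = [48226, 5106, 592]ᵀ.
Solving the 3×3 system (Gaussian elimination) gives α = 1275717/647801, β = 217421/92543, γ = -57576/92543.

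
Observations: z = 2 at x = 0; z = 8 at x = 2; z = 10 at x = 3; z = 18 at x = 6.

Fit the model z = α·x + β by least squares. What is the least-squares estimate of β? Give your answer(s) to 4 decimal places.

Setting ∂/∂α … = 0 gives: 49·α + 11·β = 154;  11·α + 4·β = 38.
det = 49·4 − 11² = 75.
α = (154·4 − 11·38)/75 = 66/25; β = (49·38 − 11·154)/75 = 56/25.

β = 2.2400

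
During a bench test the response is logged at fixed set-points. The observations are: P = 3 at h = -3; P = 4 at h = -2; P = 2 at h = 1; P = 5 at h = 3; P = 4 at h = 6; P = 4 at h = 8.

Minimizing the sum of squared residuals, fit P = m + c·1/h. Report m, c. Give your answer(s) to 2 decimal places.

m = 3.77, c = -0.76

Compute the Gram sums: Σ1 = 6, Σ1/h = 19/24, Σ1/h·1/h = 97/64.
Right-hand side: ΣP = 22, Σ1/h·P = 11/6.
Eliminating c: (97/64)·(row 1) − (19/24)·(row 2) gives (4877/576)·m = (97/64)·22 − (19/24)·(11/6) = 9185/288, so m = 18370/4877.
Then c = ((11/6) − (19/24)·(18370/4877))/(97/64) = -3696/4877.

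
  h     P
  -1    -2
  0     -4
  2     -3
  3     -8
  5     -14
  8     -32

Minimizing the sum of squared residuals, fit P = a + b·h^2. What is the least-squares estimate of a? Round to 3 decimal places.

a = -2.608

With design matrix M, MᵀM = [[6, 103]; [103, 4819]] and MᵀP = [-63, -2484]ᵀ.
Eliminating b: 4819·(row 1) − 103·(row 2) gives 18305·a = 4819·(-63) − 103·(-2484) = -47745, so a = -9549/3661.
Then b = ((-2484) − 103·(-9549/3661))/4819 = -1683/3661.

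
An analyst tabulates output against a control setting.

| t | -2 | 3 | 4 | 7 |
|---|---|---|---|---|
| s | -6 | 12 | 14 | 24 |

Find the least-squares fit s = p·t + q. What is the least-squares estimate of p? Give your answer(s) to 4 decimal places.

p = 3.3333

The normal system AᵀA·[p, q]ᵀ = Aᵀs is [[78, 12]; [12, 4]]·[p, q]ᵀ = [272, 44]ᵀ.
Determinant 78·4 − 12² = 168.
p = (272·4 − 12·44)/168 = 10/3; q = (78·44 − 12·272)/168 = 1.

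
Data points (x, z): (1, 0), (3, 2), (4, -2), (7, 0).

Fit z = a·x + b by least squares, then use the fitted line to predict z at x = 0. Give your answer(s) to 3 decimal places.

The normal equations are: 75·a + 15·b = -2;  15·a + 4·b = 0.
(Σx·x = 75, Σx = 15, Σ1 = 4, Σx·z = -2, Σz = 0.)
Eliminating b: 4·(row 1) − 15·(row 2) gives 75·a = 4·(-2) − 15·0 = -8, so a = -8/75.
Then b = (0 − 15·(-8/75))/4 = 2/5.
At x = 0: ẑ = (-8/75)·(0) + (2/5)·(1) = 2/5.

ẑ = 0.400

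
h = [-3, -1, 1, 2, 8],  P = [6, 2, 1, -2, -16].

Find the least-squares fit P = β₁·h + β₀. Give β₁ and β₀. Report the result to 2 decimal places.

The normal system MᵀM·[β₁, β₀]ᵀ = MᵀP is [[79, 7]; [7, 5]]·[β₁, β₀]ᵀ = [-151, -9]ᵀ.
Eliminating β₀: 5·(row 1) − 7·(row 2) gives 346·β₁ = 5·(-151) − 7·(-9) = -692, so β₁ = -2.
Then β₀ = ((-9) − 7·(-2))/5 = 1.

β₁ = -2.00, β₀ = 1.00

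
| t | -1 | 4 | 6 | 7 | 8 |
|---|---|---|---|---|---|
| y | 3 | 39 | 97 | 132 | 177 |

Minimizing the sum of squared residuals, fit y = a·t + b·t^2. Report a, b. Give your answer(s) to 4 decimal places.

Sums needed: Σt·t = 166, Σt·t^2 = 1134, Σt^2·t^2 = 8050.
Right-hand side: Σt·y = 3075, Σt^2·y = 21915.
Determinant 166·8050 − 1134² = 50344.
a = (3075·8050 − 1134·21915)/50344 = -3495/1798; b = (166·21915 − 1134·3075)/50344 = 18855/6293.

a = -1.9438, b = 2.9962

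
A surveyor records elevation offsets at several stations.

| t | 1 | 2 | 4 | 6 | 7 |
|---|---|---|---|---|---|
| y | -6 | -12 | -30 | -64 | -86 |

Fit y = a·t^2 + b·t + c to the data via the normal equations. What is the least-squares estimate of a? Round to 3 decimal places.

AᵀA·[a, b, c]ᵀ = Aᵀy reads: 3970·a + 632·b + 106·c = -7052;  632·a + 106·b + 20·c = -1136;  106·a + 20·b + 5·c = -198.
Row-reducing yields a = -256/147, b = 1340/1911, c = -3494/637.

a = -1.741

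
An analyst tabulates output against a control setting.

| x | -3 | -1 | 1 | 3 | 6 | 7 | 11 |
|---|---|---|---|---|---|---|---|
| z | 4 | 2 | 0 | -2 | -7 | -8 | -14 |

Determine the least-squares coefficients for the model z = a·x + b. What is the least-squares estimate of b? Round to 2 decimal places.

Compute the Gram sums: Σx·x = 226, Σx = 24, Σ1 = 7.
And Σx·z = -272, Σz = -25.
So MᵀM·[a, b]ᵀ = Mᵀz: [[226, 24]; [24, 7]]·[a, b]ᵀ = [-272, -25]ᵀ.
det = 226·7 − 24² = 1006.
a = ((-272)·7 − 24·(-25))/1006 = -652/503; b = (226·(-25) − 24·(-272))/1006 = 439/503.

b = 0.87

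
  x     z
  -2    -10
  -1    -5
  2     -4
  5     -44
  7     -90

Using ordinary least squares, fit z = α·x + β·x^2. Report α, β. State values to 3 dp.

α = 1.494, β = -2.049

Sums needed: Σx·x = 83, Σx·x^2 = 467, Σx^2·x^2 = 3059.
Moment sums: Σx·z = -833, Σx^2·z = -5571.
Δ = 83·3059 − 467² = 35808.
α = ((-833)·3059 − 467·(-5571))/35808 = 26755/17904; β = (83·(-5571) − 467·(-833))/35808 = -36691/17904.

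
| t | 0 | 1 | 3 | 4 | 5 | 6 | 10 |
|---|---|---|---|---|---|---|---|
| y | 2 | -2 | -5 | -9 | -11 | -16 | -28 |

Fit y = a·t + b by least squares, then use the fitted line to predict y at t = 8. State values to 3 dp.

From the data, Σt·t = 187, Σt = 29, Σ1 = 7.
For Xᵀy: Σt·y = -484, Σy = -69.
Normal equations: [[187, 29]; [29, 7]]·[a, b]ᵀ = [-484, -69]ᵀ.
det = 187·7 − 29² = 468.
a = ((-484)·7 − 29·(-69))/468 = -1387/468; b = (187·(-69) − 29·(-484))/468 = 1133/468.
At t = 8: ŷ = (-1387/468)·(8) + (1133/468)·(1) = -1107/52.

ŷ = -21.288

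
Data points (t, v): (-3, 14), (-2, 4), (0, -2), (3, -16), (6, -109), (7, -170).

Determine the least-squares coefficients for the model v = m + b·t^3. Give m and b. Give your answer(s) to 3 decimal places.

With design matrix M, MᵀM = [[6, 551]; [551, 165827]] and Mᵀv = [-279, -82696]ᵀ.
Eliminating b: 165827·(row 1) − 551·(row 2) gives 691361·m = 165827·(-279) − 551·(-82696) = -700237, so m = -700237/691361.
Then b = ((-82696) − 551·(-700237/691361))/165827 = -342447/691361.

m = -1.013, b = -0.495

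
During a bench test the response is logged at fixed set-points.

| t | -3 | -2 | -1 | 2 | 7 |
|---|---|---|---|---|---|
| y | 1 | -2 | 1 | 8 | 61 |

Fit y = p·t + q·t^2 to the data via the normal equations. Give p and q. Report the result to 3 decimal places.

p = 2.337, q = 0.909

Normal-equation sums: Σt·t = 67, Σt·t^2 = 315, Σt^2·t^2 = 2515.
Right-hand side: Σt·y = 443, Σt^2·y = 3023.
Normal equations: [[67, 315]; [315, 2515]]·[p, q]ᵀ = [443, 3023]ᵀ.
det = 67·2515 − 315² = 69280.
p = (443·2515 − 315·3023)/69280 = 8095/3464; q = (67·3023 − 315·443)/69280 = 15749/17320.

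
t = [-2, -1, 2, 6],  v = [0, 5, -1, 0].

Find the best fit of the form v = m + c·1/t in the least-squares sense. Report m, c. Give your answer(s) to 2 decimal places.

m = 0.28, c = -3.45

From the data, Σ1 = 4, Σ1/t = -5/6, Σ1/t·1/t = 55/36.
For Mᵀv: Σv = 4, Σ1/t·v = -11/2.
Normal equations: [[4, -5/6]; [-5/6, 55/36]]·[m, c]ᵀ = [4, -11/2]ᵀ.
Eliminating c: (55/36)·(row 1) − (-5/6)·(row 2) gives (65/12)·m = (55/36)·4 − (-5/6)·(-11/2) = 55/36, so m = 11/39.
Then c = ((-11/2) − (-5/6)·(11/39))/(55/36) = -224/65.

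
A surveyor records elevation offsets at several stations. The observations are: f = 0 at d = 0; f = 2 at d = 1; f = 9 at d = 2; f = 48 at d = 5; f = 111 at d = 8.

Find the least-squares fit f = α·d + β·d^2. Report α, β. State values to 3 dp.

α = 1.793, β = 1.516

With design matrix M, MᵀM = [[94, 646]; [646, 4738]] and Mᵀf = [1148, 8342]ᵀ.
Determinant 94·4738 − 646² = 28056.
α = (1148·4738 − 646·8342)/28056 = 4191/2338; β = (94·8342 − 646·1148)/28056 = 3545/2338.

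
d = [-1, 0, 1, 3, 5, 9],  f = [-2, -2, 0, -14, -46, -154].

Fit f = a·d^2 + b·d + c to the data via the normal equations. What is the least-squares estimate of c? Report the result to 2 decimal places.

c = 0.12

The normal equations are: 7269·a + 881·b + 117·c = -13752;  881·a + 117·b + 17·c = -1656;  117·a + 17·b + 6·c = -218.
Inverting the 3×3 Gram matrix, [a, b, c]ᵀ = [-8938/4431, 1504/1477, 514/4431]ᵀ.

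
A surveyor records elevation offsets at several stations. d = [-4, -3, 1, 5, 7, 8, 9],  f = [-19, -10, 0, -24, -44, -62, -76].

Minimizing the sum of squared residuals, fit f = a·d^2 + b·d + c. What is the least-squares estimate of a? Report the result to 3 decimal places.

a = -1.005

Entries of MᵀM: Σd^2·d^2 = 14021, Σd^2·d = 1619, Σd^2 = 245, Σd·d = 245, Σd = 23, Σ1 = 7.
Right-hand side: Σd^2·f = -13274, Σd·f = -1502, Σf = -235.
MᵀM·[a, b, c]ᵀ = Mᵀf becomes [[14021, 1619, 245]; [1619, 245, 23]; [245, 23, 7]]·[a, b, c]ᵀ = [-13274, -1502, -235]ᵀ.
Row-reducing yields a = -152449/151732, b = 11257/21676, c = -4264/37933.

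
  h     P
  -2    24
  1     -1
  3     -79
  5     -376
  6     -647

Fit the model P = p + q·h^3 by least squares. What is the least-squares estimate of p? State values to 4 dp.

The normal equations are: 5·p + 361·q = -1079;  361·p + 63075·q = -189078.
(Σ1 = 5, Σh^3 = 361, Σh^3·h^3 = 63075, ΣP = -1079, Σh^3·P = -189078.)
det = 5·63075 − 361² = 185054.
p = ((-1079)·63075 − 361·(-189078))/185054 = 199233/185054; q = (5·(-189078) − 361·(-1079))/185054 = -555871/185054.

p = 1.0766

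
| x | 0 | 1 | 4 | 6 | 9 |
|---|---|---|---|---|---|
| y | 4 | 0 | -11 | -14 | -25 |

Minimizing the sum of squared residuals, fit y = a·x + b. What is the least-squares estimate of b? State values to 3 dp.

b = 3.319

With design matrix A, AᵀA = [[134, 20]; [20, 5]] and Aᵀy = [-353, -46]ᵀ.
Δ = 134·5 − 20² = 270.
a = ((-353)·5 − 20·(-46))/270 = -169/54; b = (134·(-46) − 20·(-353))/270 = 448/135.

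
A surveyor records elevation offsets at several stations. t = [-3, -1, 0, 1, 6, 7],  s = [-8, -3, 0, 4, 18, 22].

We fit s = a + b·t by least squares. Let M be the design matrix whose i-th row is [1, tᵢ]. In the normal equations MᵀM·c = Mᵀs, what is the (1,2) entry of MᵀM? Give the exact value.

10

Row 1 ↔ basis 1, column 2 ↔ basis t, so (MᵀM)_{1,2} = Σᵢ t = (1)·(-3) + (1)·(-1) + (1)·(0) + (1)·(1) + (1)·(6) + (1)·(7) = 10.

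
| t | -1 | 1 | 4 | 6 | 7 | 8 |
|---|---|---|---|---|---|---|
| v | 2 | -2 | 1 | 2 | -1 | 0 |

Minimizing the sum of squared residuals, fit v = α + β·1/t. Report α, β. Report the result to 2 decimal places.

α = 0.54, β = -1.85

XᵀX·[α, β]ᵀ = Xᵀv reads: 6·α + (115/168)·β = 2;  (115/168)·α + (60013/28224)·β = -299/84.
Δ = 6·(60013/28224) − (115/168)² = 346853/28224.
α = (2·(60013/28224) − (115/168)·(-299/84))/(346853/28224) = 188796/346853; β = (6·(-299/84) − (115/168)·2)/(346853/28224) = -641424/346853.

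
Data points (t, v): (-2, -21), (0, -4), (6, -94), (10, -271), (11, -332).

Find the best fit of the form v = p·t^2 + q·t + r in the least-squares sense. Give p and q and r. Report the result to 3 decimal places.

p = -2.955, q = 2.736, r = -3.845

Sums needed: Σt^2·t^2 = 25953, Σt^2·t = 2539, Σt^2 = 261, Σt·t = 261, Σt = 25, Σ1 = 5.
Moment sums: Σt^2·v = -70740, Σt·v = -6884, Σv = -722.
So MᵀM·[p, q, r]ᵀ = Mᵀv: [[25953, 2539, 261]; [2539, 261, 25]; [261, 25, 5]]·[p, q, r]ᵀ = [-70740, -6884, -722]ᵀ.
Inverting the 3×3 Gram matrix, [p, q, r]ᵀ = [-568627/192451, 526479/192451, -739990/192451]ᵀ.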